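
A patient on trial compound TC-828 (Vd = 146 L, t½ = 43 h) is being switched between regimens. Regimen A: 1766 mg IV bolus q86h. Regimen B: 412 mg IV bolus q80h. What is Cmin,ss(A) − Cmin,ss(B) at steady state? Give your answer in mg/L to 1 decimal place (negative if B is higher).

3.0 mg/L

Regimen A: f = (1/2)^(86/43) ≈ 0.2500; Cmin,ss = (1766/146)·f/(1−f) ≈ 4.032 mg/L.
Regimen B: f = (1/2)^(80/43) ≈ 0.2754; Cmin,ss = (412/146)·f/(1−f) ≈ 1.073 mg/L.
Difference ≈ 4.032 − 1.073 ≈ 2.959 mg/L.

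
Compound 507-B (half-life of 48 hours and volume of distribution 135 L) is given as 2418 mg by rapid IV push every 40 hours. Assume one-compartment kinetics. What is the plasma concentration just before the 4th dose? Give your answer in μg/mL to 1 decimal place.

f = (1/2)^(τ/t½) = (1/2)^(40/48) ≈ 0.5612.
C₀ = D/Vd = 2418/135 ≈ 17.911 μg/mL.
Before the 4th dose, 3 doses have been given. Superposition: Cmin = C₀·(f + f² + … + f^3).
≈ 17.911 × (0.5612 + 0.3149 + 0.1767) ≈ 17.911 × 1.0528 ≈ 18.857 μg/mL.

18.9 μg/mL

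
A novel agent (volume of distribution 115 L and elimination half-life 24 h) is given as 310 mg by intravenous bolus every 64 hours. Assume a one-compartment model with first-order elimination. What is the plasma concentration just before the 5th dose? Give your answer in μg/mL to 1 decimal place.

f = (1/2)^(τ/t½) = (1/2)^(64/24) ≈ 0.1575.
C₀ = D/Vd = 310/115 ≈ 2.696 μg/mL.
Before the 5th dose, 4 doses have been given. Superposition: Cmin = C₀·(f + f² + … + f^4).
≈ 2.696 × (0.1575 + 0.0248 + 0.0039 + 0.0006) ≈ 2.696 × 0.1868 ≈ 0.504 μg/mL.

0.5 μg/mL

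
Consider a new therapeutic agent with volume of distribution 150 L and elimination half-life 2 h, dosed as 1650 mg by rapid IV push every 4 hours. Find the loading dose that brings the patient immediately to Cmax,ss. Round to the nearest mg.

f = (1/2)^(4/2) ≈ 0.250000; accumulation ratio R = 1/(1−f) ≈ 1.33333.
Loading dose to hit Cmax,ss on first dose: D_load = D_maint·R ≈ 1650 × 1.33333 ≈ 2199.99 mg.

2200 mg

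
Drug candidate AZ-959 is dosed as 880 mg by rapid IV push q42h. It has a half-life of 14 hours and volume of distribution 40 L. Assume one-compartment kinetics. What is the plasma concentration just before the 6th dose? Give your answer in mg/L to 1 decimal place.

3.1 mg/L

f = (1/2)^(τ/t½) = (1/2)^(42/14) ≈ 0.1250.
C₀ = D/Vd = 880/40 ≈ 22.000 mg/L.
Before the 6th dose, 5 doses have been given. Superposition: Cmin = C₀·(f + f² + … + f^5).
≈ 22.000 × (0.1250 + 0.0156 + 0.0020 + 0.0002 + 0.0000) ≈ 22.000 × 0.1428 ≈ 3.142 mg/L.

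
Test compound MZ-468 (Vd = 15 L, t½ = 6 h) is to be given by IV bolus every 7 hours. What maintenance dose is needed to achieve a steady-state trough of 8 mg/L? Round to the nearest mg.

149 mg

τ/t½ = 7/6 ≈ 1.1667, so f = (1/2)^(7/6) ≈ 0.445449.
Cmin,ss = (D/Vd)·f/(1−f), so D = Cmin,ss·Vd·(1−f)/f.
D = 8 × 15 × (1−f)/f ≈ 8 × 15 × 1.24493 ≈ 149.39 mg.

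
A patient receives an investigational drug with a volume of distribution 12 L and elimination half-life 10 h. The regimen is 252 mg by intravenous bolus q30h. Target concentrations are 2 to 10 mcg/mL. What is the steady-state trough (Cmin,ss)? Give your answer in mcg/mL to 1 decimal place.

τ = 30 h = 3 half-lives, so f = (1/2)^3 = 0.125.
Accumulation ratio R = 1/(1 − f) = 1/0.875 = 8/7.
Single-dose peak C₀ = D/Vd = 252/12 = 21 mcg/mL.
Steady-state peak Cmax,ss = C₀·R = 21 × 8/7 ≈ 24.000 mcg/mL.
Steady-state trough Cmin,ss = Cmax,ss·f ≈ 24.000 × 0.125 ≈ 3.000 mcg/mL.
Trough 3.0 mcg/mL vs MEC 2 mcg/mL: adequate.

3.0 mcg/mL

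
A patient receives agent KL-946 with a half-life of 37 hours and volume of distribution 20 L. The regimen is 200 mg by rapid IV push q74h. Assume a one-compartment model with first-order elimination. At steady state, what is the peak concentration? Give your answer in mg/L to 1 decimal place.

13.3 mg/L

τ = 74 h = 2 half-lives, so f = (1/2)^2 = 0.25.
At steady state, R = 1/(1 − 0.25) = 4/3.
Single-dose peak C₀ = D/Vd = 200/20 = 10 mg/L.
Steady-state peak Cmax,ss = C₀·R = 10 × 4/3 ≈ 13.333 mg/L.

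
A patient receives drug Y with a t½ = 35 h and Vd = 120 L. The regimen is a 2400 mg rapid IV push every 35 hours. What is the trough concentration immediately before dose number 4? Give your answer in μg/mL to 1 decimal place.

17.5 μg/mL

f = (1/2)^(τ/t½) = (1/2)^(35/35) ≈ 0.5000.
C₀ = D/Vd = 2400/120 ≈ 20.000 μg/mL.
Before the 4th dose, 3 doses have been given. Superposition: Cmin = C₀·(f + f² + … + f^3).
≈ 20.000 × (0.5000 + 0.2500 + 0.1250) ≈ 20.000 × 0.8750 ≈ 17.500 μg/mL.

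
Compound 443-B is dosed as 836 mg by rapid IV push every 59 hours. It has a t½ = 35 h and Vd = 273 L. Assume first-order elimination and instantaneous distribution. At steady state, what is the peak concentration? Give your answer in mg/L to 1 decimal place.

Over one 59-h interval, 59/35 ≈ 1.6857 half-lives elapse, leaving f ≈ 0.3108 of each dose.
At steady state, accumulation factor R = 1/(1 − e^(−kτ)) ≈ 1.4510.
Each bolus raises the concentration by D/Vd = 836/273 ≈ 3.062 mg/L.
Steady-state peak Cmax,ss = C₀·R ≈ 3.062 × 1.4510 ≈ 4.443 mg/L.

4.4 mg/L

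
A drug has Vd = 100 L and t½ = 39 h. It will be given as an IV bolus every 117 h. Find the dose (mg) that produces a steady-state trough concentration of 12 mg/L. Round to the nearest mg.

τ/t½ = 117/39 ≈ 3, so f = (1/2)^(117/39) ≈ 0.125000.
Cmin,ss = (D/Vd)·f/(1−f), so D = Cmin,ss·Vd·(1−f)/f.
D = 12 × 100 × (1−f)/f ≈ 12 × 100 × 7.00000 ≈ 8400.00 mg.

8400 mg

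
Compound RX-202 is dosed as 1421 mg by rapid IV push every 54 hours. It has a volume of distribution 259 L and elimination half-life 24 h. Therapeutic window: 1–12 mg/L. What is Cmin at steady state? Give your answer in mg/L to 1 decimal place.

k = ln2/t½ = ln2/24 ≈ 0.028881 h⁻¹; fraction remaining f = e^(−kτ) = e^(−0.028881×54) ≈ 0.2102.
At steady state, accumulation factor R = 1/(1 − e^(−kτ)) ≈ 1.2661.
Single-dose peak C₀ = D/Vd = 1421/259 ≈ 5.486 mg/L.
Cmax,ss = C₀/(1 − f) ≈ 5.486/0.7898 ≈ 6.946 mg/L.
One interval later, Cmin,ss = Cmax,ss·e^(−kτ) ≈ 6.946 × 0.2102 ≈ 1.460 mg/L.
Trough 1.5 mg/L vs MEC 1 mg/L: adequate.

1.5 mg/L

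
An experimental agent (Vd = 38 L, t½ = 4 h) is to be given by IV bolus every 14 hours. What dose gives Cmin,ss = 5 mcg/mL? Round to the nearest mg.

1960 mg

τ/t½ = 14/4 ≈ 3.5, so f = (1/2)^(14/4) ≈ 0.088388.
Cmin,ss = (D/Vd)·f/(1−f), so D = Cmin,ss·Vd·(1−f)/f.
D = 5 × 38 × (1−f)/f ≈ 5 × 38 × 10.31375 ≈ 1959.61 mg.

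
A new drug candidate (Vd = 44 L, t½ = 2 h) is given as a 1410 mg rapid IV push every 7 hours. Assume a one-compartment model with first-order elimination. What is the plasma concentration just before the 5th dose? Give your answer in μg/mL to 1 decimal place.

3.1 μg/mL

f = (1/2)^(τ/t½) = (1/2)^(7/2) ≈ 0.0884.
C₀ = D/Vd = 1410/44 ≈ 32.045 μg/mL.
Before the 5th dose, 4 doses have been given. Superposition: Cmin = C₀·(f + f² + … + f^4).
≈ 32.045 × (0.0884 + 0.0078 + 0.0007 + 0.0001) ≈ 32.045 × 0.0970 ≈ 3.108 μg/mL.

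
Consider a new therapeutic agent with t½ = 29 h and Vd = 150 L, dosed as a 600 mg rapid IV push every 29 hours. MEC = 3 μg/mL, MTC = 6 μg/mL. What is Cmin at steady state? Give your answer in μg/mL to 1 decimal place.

τ = 29 h = 1 half-life, so f = (1/2)^1 = 0.5.
Accumulation ratio R = 1/(1 − f) = 1/0.5 = 2/1.
Single-dose peak C₀ = D/Vd = 600/150 = 4 μg/mL.
Steady-state peak Cmax,ss = C₀·R = 4 × 2/1 ≈ 8.000 μg/mL.
Steady-state trough Cmin,ss = Cmax,ss·f ≈ 8.000 × 0.5 ≈ 4.000 μg/mL.
Trough 4.0 μg/mL vs MEC 3 μg/mL: adequate.

4.0 μg/mL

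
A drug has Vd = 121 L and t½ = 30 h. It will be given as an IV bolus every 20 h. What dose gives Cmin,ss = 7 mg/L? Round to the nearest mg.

498 mg

τ/t½ = 20/30 ≈ 0.66667, so f = (1/2)^(20/30) ≈ 0.629961.
Cmin,ss = (D/Vd)·f/(1−f), so D = Cmin,ss·Vd·(1−f)/f.
D = 7 × 121 × (1−f)/f ≈ 7 × 121 × 0.58740 ≈ 497.53 mg.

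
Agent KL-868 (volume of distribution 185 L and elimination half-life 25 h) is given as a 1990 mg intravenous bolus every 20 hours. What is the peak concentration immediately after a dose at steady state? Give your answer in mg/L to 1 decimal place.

k = ln2/t½ = ln2/25 ≈ 0.027726 h⁻¹; fraction remaining f = e^(−kτ) = e^(−0.027726×20) ≈ 0.5743.
Accumulation ratio R = 1/(1 − f) ≈ 1/0.4257 ≈ 2.3491.
Each bolus raises the concentration by D/Vd = 1990/185 ≈ 10.757 mg/L.
Steady-state peak Cmax,ss = C₀·R ≈ 10.757 × 2.3491 ≈ 25.269 mg/L.

25.3 mg/L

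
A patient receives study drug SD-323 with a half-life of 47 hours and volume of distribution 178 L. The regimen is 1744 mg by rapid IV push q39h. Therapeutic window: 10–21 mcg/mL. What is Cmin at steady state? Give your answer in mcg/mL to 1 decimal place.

τ/t½ = 39/47 ≈ 0.82979, so fraction remaining f = (1/2)^(39/47) ≈ 0.5626.
At steady state, accumulation factor R = 1/(1 − e^(−kτ)) ≈ 2.2862.
Single-dose peak C₀ = D/Vd = 1744/178 ≈ 9.798 mcg/mL.
Cmax,ss = C₀/(1 − f) ≈ 9.798/0.4374 ≈ 22.401 mcg/mL.
One interval later, Cmin,ss = Cmax,ss·e^(−kτ) ≈ 22.401 × 0.5626 ≈ 12.603 mcg/mL.
Trough 12.6 mcg/mL vs MEC 10 mcg/mL: adequate.

12.6 mcg/mL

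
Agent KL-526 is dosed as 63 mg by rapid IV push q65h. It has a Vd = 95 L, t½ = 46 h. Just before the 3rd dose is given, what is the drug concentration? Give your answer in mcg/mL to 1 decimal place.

f = (1/2)^(τ/t½) = (1/2)^(65/46) ≈ 0.3755.
C₀ = D/Vd = 63/95 ≈ 0.663 mcg/mL.
Before the 3rd dose, 2 doses have been given. Superposition: Cmin = C₀·(f + f²).
≈ 0.663 × (0.3755 + 0.1410) ≈ 0.663 × 0.5165 ≈ 0.342 mcg/mL.

0.3 mcg/mL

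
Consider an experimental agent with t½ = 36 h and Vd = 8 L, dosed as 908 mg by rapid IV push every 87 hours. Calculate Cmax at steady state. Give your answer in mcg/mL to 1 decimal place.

139.7 mcg/mL

k = ln2/t½ = ln2/36 ≈ 0.019254 h⁻¹; fraction remaining f = e^(−kτ) = e^(−0.019254×87) ≈ 0.1873.
Accumulation ratio R = 1/(1 − f) ≈ 1/0.8127 ≈ 1.2305.
Single-dose peak C₀ = D/Vd = 908/8 ≈ 113.500 mcg/mL.
Cmax,ss = C₀/(1 − f) ≈ 113.500/0.8127 ≈ 139.658 mcg/mL.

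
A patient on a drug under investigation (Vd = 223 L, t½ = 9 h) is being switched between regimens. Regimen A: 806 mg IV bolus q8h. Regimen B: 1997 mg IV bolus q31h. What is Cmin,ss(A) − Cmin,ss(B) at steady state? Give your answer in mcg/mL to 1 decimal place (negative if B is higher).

Regimen A: f = (1/2)^(8/9) ≈ 0.5400; Cmin,ss = (806/223)·f/(1−f) ≈ 4.243 mcg/mL.
Regimen B: f = (1/2)^(31/9) ≈ 0.0919; Cmin,ss = (1997/223)·f/(1−f) ≈ 0.906 mcg/mL.
Difference ≈ 4.243 − 0.906 ≈ 3.337 mcg/mL.

3.3 mcg/mL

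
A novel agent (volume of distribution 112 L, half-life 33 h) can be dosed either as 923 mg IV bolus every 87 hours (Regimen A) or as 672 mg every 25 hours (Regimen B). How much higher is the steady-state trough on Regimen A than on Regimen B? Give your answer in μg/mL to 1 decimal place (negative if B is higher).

Regimen A: f = (1/2)^(87/33) ≈ 0.1608; Cmin,ss = (923/112)·f/(1−f) ≈ 1.579 μg/mL.
Regimen B: f = (1/2)^(25/33) ≈ 0.5915; Cmin,ss = (672/112)·f/(1−f) ≈ 8.688 μg/mL.
Difference ≈ 1.579 − 8.688 ≈ -7.109 μg/mL.

-7.1 μg/mL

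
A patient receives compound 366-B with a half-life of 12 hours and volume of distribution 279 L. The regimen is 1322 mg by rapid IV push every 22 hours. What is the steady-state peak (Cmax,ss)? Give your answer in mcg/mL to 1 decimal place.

6.6 mcg/mL

Over one 22-h interval, 22/12 ≈ 1.8333 half-lives elapse, leaving f ≈ 0.2806 of each dose.
At steady state, accumulation factor R = 1/(1 − e^(−kτ)) ≈ 1.3900.
Single-dose peak C₀ = D/Vd = 1322/279 ≈ 4.738 mcg/mL.
Cmax,ss = C₀/(1 − f) ≈ 4.738/0.7194 ≈ 6.586 mcg/mL.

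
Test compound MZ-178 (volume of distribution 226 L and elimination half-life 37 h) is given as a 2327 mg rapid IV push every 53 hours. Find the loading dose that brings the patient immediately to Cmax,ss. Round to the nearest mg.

3697 mg

f = (1/2)^(53/37) ≈ 0.370506; accumulation ratio R = 1/(1−f) ≈ 1.58858.
Loading dose to hit Cmax,ss on first dose: D_load = D_maint·R ≈ 2327 × 1.58858 ≈ 3696.63 mg.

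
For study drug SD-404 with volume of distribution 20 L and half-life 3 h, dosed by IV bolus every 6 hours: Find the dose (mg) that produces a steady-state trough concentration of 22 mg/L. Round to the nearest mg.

τ/t½ = 6/3 ≈ 2, so f = (1/2)^(6/3) ≈ 0.250000.
Cmin,ss = (D/Vd)·f/(1−f), so D = Cmin,ss·Vd·(1−f)/f.
D = 22 × 20 × (1−f)/f ≈ 22 × 20 × 3.00000 ≈ 1320.00 mg.

1320 mg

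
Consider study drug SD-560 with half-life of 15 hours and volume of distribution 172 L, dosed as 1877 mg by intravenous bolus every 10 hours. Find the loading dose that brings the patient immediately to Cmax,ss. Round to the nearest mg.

5072 mg

f = (1/2)^(10/15) ≈ 0.629961; accumulation ratio R = 1/(1−f) ≈ 2.70242.
Loading dose to hit Cmax,ss on first dose: D_load = D_maint·R ≈ 1877 × 2.70242 ≈ 5072.44 mg.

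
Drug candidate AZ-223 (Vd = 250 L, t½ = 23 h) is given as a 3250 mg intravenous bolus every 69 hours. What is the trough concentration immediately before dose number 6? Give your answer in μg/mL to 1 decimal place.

1.9 μg/mL

f = (1/2)^(τ/t½) = (1/2)^(69/23) ≈ 0.1250.
C₀ = D/Vd = 3250/250 ≈ 13.000 μg/mL.
Before the 6th dose, 5 doses have been given. Superposition: Cmin = C₀·(f + f² + … + f^5).
≈ 13.000 × (0.1250 + 0.0156 + 0.0020 + 0.0002 + 0.0000) ≈ 13.000 × 0.1428 ≈ 1.856 μg/mL.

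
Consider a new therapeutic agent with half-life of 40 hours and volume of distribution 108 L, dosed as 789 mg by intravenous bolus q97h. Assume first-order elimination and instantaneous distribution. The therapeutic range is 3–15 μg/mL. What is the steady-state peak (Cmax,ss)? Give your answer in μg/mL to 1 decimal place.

9.0 μg/mL

τ/t½ = 97/40 ≈ 2.425, so fraction remaining f = (1/2)^(97/40) ≈ 0.1862.
At steady state, accumulation factor R = 1/(1 − e^(−kτ)) ≈ 1.2288.
Each bolus raises the concentration by D/Vd = 789/108 ≈ 7.306 μg/mL.
Steady-state peak Cmax,ss = C₀·R ≈ 7.306 × 1.2288 ≈ 8.978 μg/mL.
Peak 9.0 μg/mL vs MTC 15 μg/mL: below toxic threshold.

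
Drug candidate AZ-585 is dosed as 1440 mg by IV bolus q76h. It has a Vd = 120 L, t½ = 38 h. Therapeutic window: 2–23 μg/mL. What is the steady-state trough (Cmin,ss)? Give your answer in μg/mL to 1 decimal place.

τ = 76 h = 2 half-lives, so f = (1/2)^2 = 0.25.
Accumulation ratio R = 1/(1 − f) = 1/0.75 = 4/3.
Single-dose peak C₀ = D/Vd = 1440/120 = 12 μg/mL.
Steady-state peak Cmax,ss = C₀·R = 12 × 4/3 ≈ 16.000 μg/mL.
Steady-state trough Cmin,ss = Cmax,ss·f ≈ 16.000 × 0.25 ≈ 4.000 μg/mL.
Trough 4.0 μg/mL vs MEC 2 μg/mL: adequate.

4.0 μg/mL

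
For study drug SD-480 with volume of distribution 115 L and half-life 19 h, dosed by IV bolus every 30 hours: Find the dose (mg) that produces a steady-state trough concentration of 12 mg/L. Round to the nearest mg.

2743 mg

τ/t½ = 30/19 ≈ 1.5789, so f = (1/2)^(30/19) ≈ 0.334726.
Cmin,ss = (D/Vd)·f/(1−f), so D = Cmin,ss·Vd·(1−f)/f.
D = 12 × 115 × (1−f)/f ≈ 12 × 115 × 1.98752 ≈ 2742.78 mg.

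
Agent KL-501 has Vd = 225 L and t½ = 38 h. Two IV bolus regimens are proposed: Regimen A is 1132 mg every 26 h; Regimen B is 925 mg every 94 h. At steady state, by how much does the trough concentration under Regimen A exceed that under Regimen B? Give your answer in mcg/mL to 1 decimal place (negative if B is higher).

7.4 mcg/mL

Regimen A: f = (1/2)^(26/38) ≈ 0.6223; Cmin,ss = (1132/225)·f/(1−f) ≈ 8.289 mcg/mL.
Regimen B: f = (1/2)^(94/38) ≈ 0.1800; Cmin,ss = (925/225)·f/(1−f) ≈ 0.902 mcg/mL.
Difference ≈ 8.289 − 0.902 ≈ 7.387 mcg/mL.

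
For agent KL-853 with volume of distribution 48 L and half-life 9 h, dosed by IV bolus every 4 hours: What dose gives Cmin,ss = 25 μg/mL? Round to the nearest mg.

τ/t½ = 4/9 ≈ 0.44444, so f = (1/2)^(4/9) ≈ 0.734867.
Cmin,ss = (D/Vd)·f/(1−f), so D = Cmin,ss·Vd·(1−f)/f.
D = 25 × 48 × (1−f)/f ≈ 25 × 48 × 0.36079 ≈ 432.95 mg.

433 mg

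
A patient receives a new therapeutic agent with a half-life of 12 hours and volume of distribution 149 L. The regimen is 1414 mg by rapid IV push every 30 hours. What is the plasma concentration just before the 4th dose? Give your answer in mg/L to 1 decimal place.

2.0 mg/L

f = (1/2)^(τ/t½) = (1/2)^(30/12) ≈ 0.1768.
C₀ = D/Vd = 1414/149 ≈ 9.490 mg/L.
Before the 4th dose, 3 doses have been given. Superposition: Cmin = C₀·(f + f² + … + f^3).
≈ 9.490 × (0.1768 + 0.0313 + 0.0055) ≈ 9.490 × 0.2136 ≈ 2.027 mg/L.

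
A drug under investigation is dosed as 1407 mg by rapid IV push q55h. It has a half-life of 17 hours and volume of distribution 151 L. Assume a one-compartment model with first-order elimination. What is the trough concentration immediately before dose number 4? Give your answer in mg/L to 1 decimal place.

1.1 mg/L

f = (1/2)^(τ/t½) = (1/2)^(55/17) ≈ 0.1062.
C₀ = D/Vd = 1407/151 ≈ 9.318 mg/L.
Before the 4th dose, 3 doses have been given. Superposition: Cmin = C₀·(f + f² + … + f^3).
≈ 9.318 × (0.1062 + 0.0113 + 0.0012) ≈ 9.318 × 0.1187 ≈ 1.106 mg/L.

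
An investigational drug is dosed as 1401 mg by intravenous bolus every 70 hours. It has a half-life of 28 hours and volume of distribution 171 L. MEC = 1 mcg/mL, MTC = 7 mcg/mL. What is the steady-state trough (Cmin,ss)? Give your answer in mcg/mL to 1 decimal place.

τ/t½ = 70/28 ≈ 2.5, so fraction remaining f = (1/2)^(70/28) ≈ 0.1768.
Accumulation ratio R = 1/(1 − f) ≈ 1/0.8232 ≈ 1.2148.
Single-dose peak C₀ = D/Vd = 1401/171 ≈ 8.193 mcg/mL.
Cmax,ss = C₀/(1 − f) ≈ 8.193/0.8232 ≈ 9.953 mcg/mL.
Steady-state trough Cmin,ss = Cmax,ss·f ≈ 9.953 × 0.1768 ≈ 1.760 mcg/mL.
Trough 1.8 mcg/mL vs MEC 1 mcg/mL: adequate.

1.8 mcg/mL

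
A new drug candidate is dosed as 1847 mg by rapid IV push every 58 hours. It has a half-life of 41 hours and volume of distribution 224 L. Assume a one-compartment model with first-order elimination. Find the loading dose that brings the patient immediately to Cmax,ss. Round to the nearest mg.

f = (1/2)^(58/41) ≈ 0.375105; accumulation ratio R = 1/(1−f) ≈ 1.60027.
Loading dose to hit Cmax,ss on first dose: D_load = D_maint·R ≈ 1847 × 1.60027 ≈ 2955.70 mg.

2956 mg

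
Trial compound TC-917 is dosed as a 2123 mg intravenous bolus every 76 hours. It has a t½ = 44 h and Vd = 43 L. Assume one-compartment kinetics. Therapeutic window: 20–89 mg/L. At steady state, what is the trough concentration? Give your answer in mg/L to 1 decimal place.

τ/t½ = 76/44 ≈ 1.7273, so fraction remaining f = (1/2)^(76/44) ≈ 0.3020.
Each bolus raises the concentration by D/Vd = 2123/43 ≈ 49.372 mg/L.
Steady-state trough Cmin,ss = C₀·f/(1−f) ≈ 49.372 × 0.3020/0.6980 ≈ 21.362 mg/L.
Trough 21.4 mg/L vs MEC 20 mg/L: adequate.

21.4 mg/L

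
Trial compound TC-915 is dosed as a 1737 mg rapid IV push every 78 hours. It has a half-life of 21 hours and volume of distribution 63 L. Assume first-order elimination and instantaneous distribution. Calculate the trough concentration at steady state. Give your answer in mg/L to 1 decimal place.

2.3 mg/L

k = ln2/t½ = ln2/21 ≈ 0.033007 h⁻¹; fraction remaining f = e^(−kτ) = e^(−0.033007×78) ≈ 0.0762.
At steady state, accumulation factor R = 1/(1 − e^(−kτ)) ≈ 1.0825.
Single-dose peak C₀ = D/Vd = 1737/63 ≈ 27.571 mg/L.
Steady-state peak Cmax,ss = C₀·R ≈ 27.571 × 1.0825 ≈ 29.846 mg/L.
One interval later, Cmin,ss = Cmax,ss·e^(−kτ) ≈ 29.846 × 0.0762 ≈ 2.274 mg/L.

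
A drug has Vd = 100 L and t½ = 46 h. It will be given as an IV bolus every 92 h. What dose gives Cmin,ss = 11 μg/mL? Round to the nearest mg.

τ/t½ = 92/46 ≈ 2, so f = (1/2)^(92/46) ≈ 0.250000.
Cmin,ss = (D/Vd)·f/(1−f), so D = Cmin,ss·Vd·(1−f)/f.
D = 11 × 100 × (1−f)/f ≈ 11 × 100 × 3.00000 ≈ 3300.00 mg.

3300 mg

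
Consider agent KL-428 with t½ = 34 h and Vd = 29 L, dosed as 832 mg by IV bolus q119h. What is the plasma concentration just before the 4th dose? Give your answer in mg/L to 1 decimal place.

f = (1/2)^(τ/t½) = (1/2)^(119/34) ≈ 0.0884.
C₀ = D/Vd = 832/29 ≈ 28.690 mg/L.
Before the 4th dose, 3 doses have been given. Superposition: Cmin = C₀·(f + f² + … + f^3).
≈ 28.690 × (0.0884 + 0.0078 + 0.0007) ≈ 28.690 × 0.0969 ≈ 2.780 mg/L.

2.8 mg/L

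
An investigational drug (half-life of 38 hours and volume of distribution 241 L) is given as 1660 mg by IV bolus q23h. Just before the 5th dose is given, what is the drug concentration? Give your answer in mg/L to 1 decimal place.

10.7 mg/L

f = (1/2)^(τ/t½) = (1/2)^(23/38) ≈ 0.6574.
C₀ = D/Vd = 1660/241 ≈ 6.888 mg/L.
Before the 5th dose, 4 doses have been given. Superposition: Cmin = C₀·(f + f² + … + f^4).
≈ 6.888 × (0.6574 + 0.4322 + 0.2841 + 0.1868) ≈ 6.888 × 1.5605 ≈ 10.749 mg/L.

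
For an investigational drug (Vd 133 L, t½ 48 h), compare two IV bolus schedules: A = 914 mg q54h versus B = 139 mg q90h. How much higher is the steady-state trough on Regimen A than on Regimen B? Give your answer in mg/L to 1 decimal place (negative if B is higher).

5.4 mg/L

Regimen A: f = (1/2)^(54/48) ≈ 0.4585; Cmin,ss = (914/133)·f/(1−f) ≈ 5.819 mg/L.
Regimen B: f = (1/2)^(90/48) ≈ 0.2726; Cmin,ss = (139/133)·f/(1−f) ≈ 0.392 mg/L.
Difference ≈ 5.819 − 0.392 ≈ 5.427 mg/L.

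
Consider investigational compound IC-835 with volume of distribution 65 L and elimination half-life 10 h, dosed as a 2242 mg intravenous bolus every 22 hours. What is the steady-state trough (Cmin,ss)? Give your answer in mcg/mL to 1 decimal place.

Over one 22-h interval, 22/10 ≈ 2.2 half-lives elapse, leaving f ≈ 0.2176 of each dose.
Accumulation ratio R = 1/(1 − f) ≈ 1/0.7824 ≈ 1.2781.
Single-dose peak C₀ = D/Vd = 2242/65 ≈ 34.492 mcg/mL.
Steady-state peak Cmax,ss = C₀·R ≈ 34.492 × 1.2781 ≈ 44.084 mcg/mL.
Steady-state trough Cmin,ss = Cmax,ss·f ≈ 44.084 × 0.2176 ≈ 9.593 mcg/mL.

9.6 mcg/mL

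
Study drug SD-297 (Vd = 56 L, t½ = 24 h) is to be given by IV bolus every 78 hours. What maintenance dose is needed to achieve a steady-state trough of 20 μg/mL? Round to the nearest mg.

τ/t½ = 78/24 ≈ 3.25, so f = (1/2)^(78/24) ≈ 0.105112.
Cmin,ss = (D/Vd)·f/(1−f), so D = Cmin,ss·Vd·(1−f)/f.
D = 20 × 56 × (1−f)/f ≈ 20 × 56 × 8.51366 ≈ 9535.30 mg.

9535 mg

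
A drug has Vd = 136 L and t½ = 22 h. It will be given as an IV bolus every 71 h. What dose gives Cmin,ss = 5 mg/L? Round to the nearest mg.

τ/t½ = 71/22 ≈ 3.2273, so f = (1/2)^(71/22) ≈ 0.106781.
Cmin,ss = (D/Vd)·f/(1−f), so D = Cmin,ss·Vd·(1−f)/f.
D = 5 × 136 × (1−f)/f ≈ 5 × 136 × 8.36496 ≈ 5688.17 mg.

5688 mg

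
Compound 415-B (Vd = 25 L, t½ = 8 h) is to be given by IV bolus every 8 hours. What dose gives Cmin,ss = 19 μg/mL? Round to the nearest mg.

τ/t½ = 8/8 ≈ 1, so f = (1/2)^(8/8) ≈ 0.500000.
Cmin,ss = (D/Vd)·f/(1−f), so D = Cmin,ss·Vd·(1−f)/f.
D = 19 × 25 × (1−f)/f ≈ 19 × 25 × 1.00000 ≈ 475.00 mg.

475 mg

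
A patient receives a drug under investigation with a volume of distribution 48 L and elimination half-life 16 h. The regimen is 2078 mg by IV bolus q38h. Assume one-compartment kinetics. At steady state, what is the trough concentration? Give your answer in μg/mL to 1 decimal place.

10.3 μg/mL

Over one 38-h interval, 38/16 ≈ 2.375 half-lives elapse, leaving f ≈ 0.1928 of each dose.
Each bolus raises the concentration by D/Vd = 2078/48 ≈ 43.292 μg/mL.
Steady-state trough Cmin,ss = C₀·f/(1−f) ≈ 43.292 × 0.1928/0.8072 ≈ 10.340 μg/mL.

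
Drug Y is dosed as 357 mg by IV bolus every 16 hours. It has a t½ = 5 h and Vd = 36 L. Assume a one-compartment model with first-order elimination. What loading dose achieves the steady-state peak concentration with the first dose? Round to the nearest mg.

f = (1/2)^(16/5) ≈ 0.108819; accumulation ratio R = 1/(1−f) ≈ 1.12211.
Loading dose to hit Cmax,ss on first dose: D_load = D_maint·R ≈ 357 × 1.12211 ≈ 400.59 mg.

401 mg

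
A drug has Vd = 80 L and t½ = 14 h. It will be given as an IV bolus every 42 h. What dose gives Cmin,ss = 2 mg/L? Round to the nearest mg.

τ/t½ = 42/14 ≈ 3, so f = (1/2)^(42/14) ≈ 0.125000.
Cmin,ss = (D/Vd)·f/(1−f), so D = Cmin,ss·Vd·(1−f)/f.
D = 2 × 80 × (1−f)/f ≈ 2 × 80 × 7.00000 ≈ 1120.00 mg.

1120 mg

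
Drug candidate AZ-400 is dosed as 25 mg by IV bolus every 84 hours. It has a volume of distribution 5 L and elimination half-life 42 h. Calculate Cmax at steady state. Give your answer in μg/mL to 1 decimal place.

6.7 μg/mL

τ = 84 h = 2 half-lives, so f = (1/2)^2 = 0.25.
At steady state, R = 1/(1 − 0.25) = 4/3.
Single-dose peak C₀ = D/Vd = 25/5 = 5 μg/mL.
Steady-state peak Cmax,ss = C₀·R = 5 × 4/3 ≈ 6.667 μg/mL.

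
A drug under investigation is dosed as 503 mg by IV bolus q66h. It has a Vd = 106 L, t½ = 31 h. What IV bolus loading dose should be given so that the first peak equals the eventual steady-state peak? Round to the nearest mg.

f = (1/2)^(66/31) ≈ 0.228611; accumulation ratio R = 1/(1−f) ≈ 1.29636.
Loading dose to hit Cmax,ss on first dose: D_load = D_maint·R ≈ 503 × 1.29636 ≈ 652.07 mg.

652 mg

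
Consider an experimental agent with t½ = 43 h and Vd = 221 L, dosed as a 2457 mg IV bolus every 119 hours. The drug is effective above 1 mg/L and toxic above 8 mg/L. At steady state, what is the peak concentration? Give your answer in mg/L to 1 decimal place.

13.0 mg/L

k = ln2/t½ = ln2/43 ≈ 0.016120 h⁻¹; fraction remaining f = e^(−kτ) = e^(−0.016120×119) ≈ 0.1469.
Accumulation ratio R = 1/(1 − f) ≈ 1/0.8531 ≈ 1.1722.
Each bolus raises the concentration by D/Vd = 2457/221 ≈ 11.118 mg/L.
Steady-state peak Cmax,ss = C₀·R ≈ 11.118 × 1.1722 ≈ 13.033 mg/L.
Peak 13.0 mg/L vs MTC 8 mg/L: exceeds toxic threshold.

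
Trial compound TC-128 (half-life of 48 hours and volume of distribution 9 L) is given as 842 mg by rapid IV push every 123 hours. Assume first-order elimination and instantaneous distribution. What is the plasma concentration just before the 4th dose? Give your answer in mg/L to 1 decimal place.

f = (1/2)^(τ/t½) = (1/2)^(123/48) ≈ 0.1693.
C₀ = D/Vd = 842/9 ≈ 93.556 mg/L.
Before the 4th dose, 3 doses have been given. Superposition: Cmin = C₀·(f + f² + … + f^3).
≈ 93.556 × (0.1693 + 0.0287 + 0.0049) ≈ 93.556 × 0.2029 ≈ 18.983 mg/L.

19.0 mg/L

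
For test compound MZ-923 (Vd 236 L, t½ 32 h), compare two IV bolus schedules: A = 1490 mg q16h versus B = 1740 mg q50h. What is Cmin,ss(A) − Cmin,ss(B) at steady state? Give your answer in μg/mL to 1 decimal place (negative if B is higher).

11.5 μg/mL

Regimen A: f = (1/2)^(16/32) ≈ 0.7071; Cmin,ss = (1490/236)·f/(1−f) ≈ 15.242 μg/mL.
Regimen B: f = (1/2)^(50/32) ≈ 0.3386; Cmin,ss = (1740/236)·f/(1−f) ≈ 3.775 μg/mL.
Difference ≈ 15.242 − 3.775 ≈ 11.467 μg/mL.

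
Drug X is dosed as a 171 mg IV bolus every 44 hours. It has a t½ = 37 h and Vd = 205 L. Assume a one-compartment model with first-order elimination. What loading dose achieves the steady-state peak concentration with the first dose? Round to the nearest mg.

f = (1/2)^(44/37) ≈ 0.438549; accumulation ratio R = 1/(1−f) ≈ 1.78110.
Loading dose to hit Cmax,ss on first dose: D_load = D_maint·R ≈ 171 × 1.78110 ≈ 304.57 mg.

305 mg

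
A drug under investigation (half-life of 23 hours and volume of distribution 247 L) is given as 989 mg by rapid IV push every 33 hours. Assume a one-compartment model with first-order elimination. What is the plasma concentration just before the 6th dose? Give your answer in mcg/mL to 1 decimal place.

2.3 mcg/mL

f = (1/2)^(τ/t½) = (1/2)^(33/23) ≈ 0.3699.
C₀ = D/Vd = 989/247 ≈ 4.004 mcg/mL.
Before the 6th dose, 5 doses have been given. Superposition: Cmin = C₀·(f + f² + … + f^5).
≈ 4.004 × (0.3699 + 0.1368 + 0.0506 + 0.0187 + 0.0069) ≈ 4.004 × 0.5829 ≈ 2.334 mcg/mL.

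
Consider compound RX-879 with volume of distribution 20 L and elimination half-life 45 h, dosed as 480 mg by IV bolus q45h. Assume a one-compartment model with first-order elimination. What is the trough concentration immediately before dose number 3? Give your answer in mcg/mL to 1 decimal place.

f = (1/2)^(τ/t½) = (1/2)^(45/45) ≈ 0.5000.
C₀ = D/Vd = 480/20 ≈ 24.000 mcg/mL.
Before the 3rd dose, 2 doses have been given. Superposition: Cmin = C₀·(f + f²).
≈ 24.000 × (0.5000 + 0.2500) ≈ 24.000 × 0.7500 ≈ 18.000 mcg/mL.

18.0 mcg/mL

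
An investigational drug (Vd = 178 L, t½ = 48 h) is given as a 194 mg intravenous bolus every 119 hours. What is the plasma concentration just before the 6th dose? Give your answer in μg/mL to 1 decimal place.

0.2 μg/mL

f = (1/2)^(τ/t½) = (1/2)^(119/48) ≈ 0.1793.
C₀ = D/Vd = 194/178 ≈ 1.090 μg/mL.
Before the 6th dose, 5 doses have been given. Superposition: Cmin = C₀·(f + f² + … + f^5).
≈ 1.090 × (0.1793 + 0.0321 + 0.0058 + 0.0010 + 0.0002) ≈ 1.090 × 0.2184 ≈ 0.238 μg/mL.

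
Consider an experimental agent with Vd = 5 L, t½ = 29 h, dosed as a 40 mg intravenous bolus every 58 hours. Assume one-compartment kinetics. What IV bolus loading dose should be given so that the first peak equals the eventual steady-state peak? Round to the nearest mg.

53 mg

f = (1/2)^(58/29) ≈ 0.250000; accumulation ratio R = 1/(1−f) ≈ 1.33333.
Loading dose to hit Cmax,ss on first dose: D_load = D_maint·R ≈ 40 × 1.33333 ≈ 53.33 mg.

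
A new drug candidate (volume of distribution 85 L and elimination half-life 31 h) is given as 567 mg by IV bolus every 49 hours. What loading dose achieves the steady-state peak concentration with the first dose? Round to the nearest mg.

852 mg

f = (1/2)^(49/31) ≈ 0.334332; accumulation ratio R = 1/(1−f) ≈ 1.50225.
Loading dose to hit Cmax,ss on first dose: D_load = D_maint·R ≈ 567 × 1.50225 ≈ 851.78 mg.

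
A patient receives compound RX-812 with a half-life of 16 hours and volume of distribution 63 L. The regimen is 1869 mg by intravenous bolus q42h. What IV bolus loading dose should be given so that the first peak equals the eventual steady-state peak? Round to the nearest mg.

f = (1/2)^(42/16) ≈ 0.162105; accumulation ratio R = 1/(1−f) ≈ 1.19347.
Loading dose to hit Cmax,ss on first dose: D_load = D_maint·R ≈ 1869 × 1.19347 ≈ 2230.60 mg.

2231 mg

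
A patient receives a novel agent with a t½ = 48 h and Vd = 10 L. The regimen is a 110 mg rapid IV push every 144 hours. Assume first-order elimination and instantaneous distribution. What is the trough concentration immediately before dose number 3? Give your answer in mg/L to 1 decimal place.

1.5 mg/L

f = (1/2)^(τ/t½) = (1/2)^(144/48) ≈ 0.1250.
C₀ = D/Vd = 110/10 ≈ 11.000 mg/L.
Before the 3rd dose, 2 doses have been given. Superposition: Cmin = C₀·(f + f²).
≈ 11.000 × (0.1250 + 0.0156) ≈ 11.000 × 0.1406 ≈ 1.547 mg/L.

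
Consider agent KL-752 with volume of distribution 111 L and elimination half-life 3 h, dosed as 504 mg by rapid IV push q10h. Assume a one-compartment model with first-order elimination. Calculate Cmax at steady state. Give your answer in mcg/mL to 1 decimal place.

τ/t½ = 10/3 ≈ 3.3333, so fraction remaining f = (1/2)^(10/3) ≈ 0.0992.
At steady state, accumulation factor R = 1/(1 − e^(−kτ)) ≈ 1.1101.
Single-dose peak C₀ = D/Vd = 504/111 ≈ 4.541 mcg/mL.
Cmax,ss = C₀/(1 − f) ≈ 4.541/0.9008 ≈ 5.041 mcg/mL.

5.0 mcg/mL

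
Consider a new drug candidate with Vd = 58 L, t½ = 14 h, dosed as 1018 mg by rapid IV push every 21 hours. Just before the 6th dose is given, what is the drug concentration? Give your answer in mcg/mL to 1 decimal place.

9.5 mcg/mL

f = (1/2)^(τ/t½) = (1/2)^(21/14) ≈ 0.3536.
C₀ = D/Vd = 1018/58 ≈ 17.552 mcg/mL.
Before the 6th dose, 5 doses have been given. Superposition: Cmin = C₀·(f + f² + … + f^5).
≈ 17.552 × (0.3536 + 0.1250 + 0.0442 + 0.0156 + 0.0055) ≈ 17.552 × 0.5439 ≈ 9.547 mcg/mL.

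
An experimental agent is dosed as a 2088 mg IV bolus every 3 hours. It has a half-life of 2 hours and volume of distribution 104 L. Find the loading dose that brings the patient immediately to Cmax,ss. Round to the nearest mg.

f = (1/2)^(3/2) ≈ 0.353553; accumulation ratio R = 1/(1−f) ≈ 1.54692.
Loading dose to hit Cmax,ss on first dose: D_load = D_maint·R ≈ 2088 × 1.54692 ≈ 3229.97 mg.

3230 mg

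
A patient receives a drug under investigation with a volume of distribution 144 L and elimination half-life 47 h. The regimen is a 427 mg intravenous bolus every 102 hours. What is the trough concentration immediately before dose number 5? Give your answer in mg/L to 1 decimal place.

f = (1/2)^(τ/t½) = (1/2)^(102/47) ≈ 0.2222.
C₀ = D/Vd = 427/144 ≈ 2.965 mg/L.
Before the 5th dose, 4 doses have been given. Superposition: Cmin = C₀·(f + f² + … + f^4).
≈ 2.965 × (0.2222 + 0.0494 + 0.0110 + 0.0024) ≈ 2.965 × 0.2850 ≈ 0.845 mg/L.

0.8 mg/L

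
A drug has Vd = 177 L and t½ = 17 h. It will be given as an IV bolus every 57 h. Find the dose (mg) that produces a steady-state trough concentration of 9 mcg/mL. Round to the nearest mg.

τ/t½ = 57/17 ≈ 3.3529, so f = (1/2)^(57/17) ≈ 0.097873.
Cmin,ss = (D/Vd)·f/(1−f), so D = Cmin,ss·Vd·(1−f)/f.
D = 9 × 177 × (1−f)/f ≈ 9 × 177 × 9.21732 ≈ 14683.19 mg.

14683 mg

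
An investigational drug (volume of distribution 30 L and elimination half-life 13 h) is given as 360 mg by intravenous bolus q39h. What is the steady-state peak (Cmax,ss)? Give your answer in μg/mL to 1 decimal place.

The dosing interval is 3 half-lives, so f = 2^(−3) = 0.125.
Accumulation ratio R = 1/(1 − f) = 1/0.875 = 8/7.
Single-dose peak C₀ = D/Vd = 360/30 = 12 μg/mL.
Steady-state peak Cmax,ss = C₀·R = 12 × 8/7 ≈ 13.714 μg/mL.

13.7 μg/mL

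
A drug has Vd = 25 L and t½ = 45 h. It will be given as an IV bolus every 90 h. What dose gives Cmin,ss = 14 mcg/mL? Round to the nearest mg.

τ/t½ = 90/45 ≈ 2, so f = (1/2)^(90/45) ≈ 0.250000.
Cmin,ss = (D/Vd)·f/(1−f), so D = Cmin,ss·Vd·(1−f)/f.
D = 14 × 25 × (1−f)/f ≈ 14 × 25 × 3.00000 ≈ 1050.00 mg.

1050 mg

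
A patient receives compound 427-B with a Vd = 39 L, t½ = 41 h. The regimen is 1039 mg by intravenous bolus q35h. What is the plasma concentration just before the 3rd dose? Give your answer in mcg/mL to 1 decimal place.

22.9 mcg/mL

f = (1/2)^(τ/t½) = (1/2)^(35/41) ≈ 0.5534.
C₀ = D/Vd = 1039/39 ≈ 26.641 mcg/mL.
Before the 3rd dose, 2 doses have been given. Superposition: Cmin = C₀·(f + f²).
≈ 26.641 × (0.5534 + 0.3063) ≈ 26.641 × 0.8597 ≈ 22.903 mcg/mL.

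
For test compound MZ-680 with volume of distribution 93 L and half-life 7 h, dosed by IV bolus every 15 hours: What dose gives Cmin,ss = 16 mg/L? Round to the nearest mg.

5084 mg

τ/t½ = 15/7 ≈ 2.1429, so f = (1/2)^(15/7) ≈ 0.226431.
Cmin,ss = (D/Vd)·f/(1−f), so D = Cmin,ss·Vd·(1−f)/f.
D = 16 × 93 × (1−f)/f ≈ 16 × 93 × 3.41636 ≈ 5083.54 mg.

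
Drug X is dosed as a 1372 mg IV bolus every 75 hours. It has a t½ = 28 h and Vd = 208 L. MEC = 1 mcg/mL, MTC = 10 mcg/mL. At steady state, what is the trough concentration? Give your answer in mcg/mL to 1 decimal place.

Over one 75-h interval, 75/28 ≈ 2.6786 half-lives elapse, leaving f ≈ 0.1562 of each dose.
Single-dose peak C₀ = D/Vd = 1372/208 ≈ 6.596 mcg/mL.
Steady-state trough Cmin,ss = C₀·f/(1−f) ≈ 6.596 × 0.1562/0.8438 ≈ 1.221 mcg/mL.
Trough 1.2 mcg/mL vs MEC 1 mcg/mL: adequate.

1.2 mcg/mL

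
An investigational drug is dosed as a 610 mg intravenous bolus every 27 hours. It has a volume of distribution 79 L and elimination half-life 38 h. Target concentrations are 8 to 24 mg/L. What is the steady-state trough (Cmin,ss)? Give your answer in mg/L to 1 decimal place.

Over one 27-h interval, 27/38 ≈ 0.71053 half-lives elapse, leaving f ≈ 0.6111 of each dose.
Each bolus raises the concentration by D/Vd = 610/79 ≈ 7.722 mg/L.
Steady-state trough Cmin,ss = C₀·f/(1−f) ≈ 7.722 × 0.6111/0.3889 ≈ 12.134 mg/L.
Trough 12.1 mg/L vs MEC 8 mg/L: adequate.

12.1 mg/L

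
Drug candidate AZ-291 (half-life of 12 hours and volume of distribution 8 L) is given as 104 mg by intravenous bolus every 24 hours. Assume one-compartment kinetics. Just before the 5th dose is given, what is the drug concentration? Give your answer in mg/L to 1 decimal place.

4.3 mg/L

f = (1/2)^(τ/t½) = (1/2)^(24/12) ≈ 0.2500.
C₀ = D/Vd = 104/8 ≈ 13.000 mg/L.
Before the 5th dose, 4 doses have been given. Superposition: Cmin = C₀·(f + f² + … + f^4).
≈ 13.000 × (0.2500 + 0.0625 + 0.0156 + 0.0039) ≈ 13.000 × 0.3320 ≈ 4.316 mg/L.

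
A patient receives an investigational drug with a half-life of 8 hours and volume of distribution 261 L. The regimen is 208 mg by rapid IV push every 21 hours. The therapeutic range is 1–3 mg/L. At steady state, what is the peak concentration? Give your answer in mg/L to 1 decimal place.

1.0 mg/L

Over one 21-h interval, 21/8 ≈ 2.625 half-lives elapse, leaving f ≈ 0.1621 of each dose.
At steady state, accumulation factor R = 1/(1 − e^(−kτ)) ≈ 1.1935.
Single-dose peak C₀ = D/Vd = 208/261 ≈ 0.797 mg/L.
Steady-state peak Cmax,ss = C₀·R ≈ 0.797 × 1.1935 ≈ 0.951 mg/L.
Peak 1.0 mg/L vs MTC 3 mg/L: below toxic threshold.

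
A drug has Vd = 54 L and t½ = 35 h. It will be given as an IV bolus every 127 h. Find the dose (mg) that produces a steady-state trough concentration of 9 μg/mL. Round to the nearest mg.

τ/t½ = 127/35 ≈ 3.6286, so f = (1/2)^(127/35) ≈ 0.080852.
Cmin,ss = (D/Vd)·f/(1−f), so D = Cmin,ss·Vd·(1−f)/f.
D = 9 × 54 × (1−f)/f ≈ 9 × 54 × 11.36828 ≈ 5524.98 mg.

5525 mg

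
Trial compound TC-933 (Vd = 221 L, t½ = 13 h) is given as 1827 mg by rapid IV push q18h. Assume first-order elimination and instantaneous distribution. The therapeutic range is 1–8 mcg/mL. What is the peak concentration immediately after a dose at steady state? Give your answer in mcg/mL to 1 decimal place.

13.4 mcg/mL

k = ln2/t½ = ln2/13 ≈ 0.053319 h⁻¹; fraction remaining f = e^(−kτ) = e^(−0.053319×18) ≈ 0.3830.
At steady state, accumulation factor R = 1/(1 − e^(−kτ)) ≈ 1.6207.
Each bolus raises the concentration by D/Vd = 1827/221 ≈ 8.267 mcg/mL.
Cmax,ss = C₀/(1 − f) ≈ 8.267/0.6170 ≈ 13.399 mcg/mL.
Peak 13.4 mcg/mL vs MTC 8 mcg/mL: exceeds toxic threshold.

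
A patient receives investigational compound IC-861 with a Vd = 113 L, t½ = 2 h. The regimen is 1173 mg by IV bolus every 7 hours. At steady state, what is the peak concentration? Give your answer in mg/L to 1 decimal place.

11.4 mg/L

τ/t½ = 7/2 ≈ 3.5, so fraction remaining f = (1/2)^(7/2) ≈ 0.0884.
At steady state, accumulation factor R = 1/(1 − e^(−kτ)) ≈ 1.0970.
Each bolus raises the concentration by D/Vd = 1173/113 ≈ 10.381 mg/L.
Steady-state peak Cmax,ss = C₀·R ≈ 10.381 × 1.0970 ≈ 11.388 mg/L.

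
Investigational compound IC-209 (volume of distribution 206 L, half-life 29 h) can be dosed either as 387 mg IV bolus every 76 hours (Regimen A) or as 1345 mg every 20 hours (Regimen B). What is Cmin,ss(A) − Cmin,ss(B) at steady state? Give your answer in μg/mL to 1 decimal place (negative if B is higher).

Regimen A: f = (1/2)^(76/29) ≈ 0.1626; Cmin,ss = (387/206)·f/(1−f) ≈ 0.365 μg/mL.
Regimen B: f = (1/2)^(20/29) ≈ 0.6200; Cmin,ss = (1345/206)·f/(1−f) ≈ 10.653 μg/mL.
Difference ≈ 0.365 − 10.653 ≈ -10.288 μg/mL.

-10.3 μg/mL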